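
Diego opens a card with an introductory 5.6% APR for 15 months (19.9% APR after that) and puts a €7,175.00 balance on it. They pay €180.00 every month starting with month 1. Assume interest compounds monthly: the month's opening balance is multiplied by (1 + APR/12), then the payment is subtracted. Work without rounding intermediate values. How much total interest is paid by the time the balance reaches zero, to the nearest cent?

€2,104.03

Promo months 1–15 at r₀ = 5.6%/12 = 0.00466667; months 16+ at r₁ = 19.9%/12 = 0.0165833.
After month 15: iterate B ← B·(1+r₀) − €180.00 for 15 months → €4,903.98.
Then at r₁ with €180.00/mo: n₂ = −ln(1 − r₁·B/P)/ln(1+r₁) ≈ 36.55 → 37 more payments.
Total paid = 51·€180.00 + €99.03 = €9,279.03; interest = €9,279.03 − €7,175.00 = €2,104.03.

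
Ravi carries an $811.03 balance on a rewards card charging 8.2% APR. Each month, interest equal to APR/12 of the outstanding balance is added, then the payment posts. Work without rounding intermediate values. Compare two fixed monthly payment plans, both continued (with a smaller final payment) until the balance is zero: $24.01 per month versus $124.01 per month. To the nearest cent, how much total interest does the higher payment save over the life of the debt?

$92.64

Monthly rate r = 8.2%/12 = 0.683333% = 0.00683333.
At $24.01/mo: n = ⌈−ln(1 − rB₀/P)/ln(1+r)⌉ = 39 payments (last $12.89); total interest = total paid − $811.03 = $114.24.
At $124.01/mo: 7 payments (last $88.57); total interest $21.60.
Interest saved = $114.24 − $21.60 = $92.64.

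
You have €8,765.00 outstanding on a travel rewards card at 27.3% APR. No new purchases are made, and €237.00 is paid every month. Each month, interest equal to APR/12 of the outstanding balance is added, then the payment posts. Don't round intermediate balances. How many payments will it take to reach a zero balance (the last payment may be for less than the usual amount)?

Monthly rate r = 27.3%/12 = 2.275% = 0.02275.
Recurrence: B ← B·(1+r) − €237.00.
Month 1: interest €199.40; balance after payment €8,727.40.
Month 2: interest €198.55; balance after payment €8,688.95.
Closed form: n = −ln(1 − rB₀/P)/ln(1+r) = −ln(0.15863)/ln(1.02275) ≈ 81.847, so the balance reaches zero during payment 82.

82 payments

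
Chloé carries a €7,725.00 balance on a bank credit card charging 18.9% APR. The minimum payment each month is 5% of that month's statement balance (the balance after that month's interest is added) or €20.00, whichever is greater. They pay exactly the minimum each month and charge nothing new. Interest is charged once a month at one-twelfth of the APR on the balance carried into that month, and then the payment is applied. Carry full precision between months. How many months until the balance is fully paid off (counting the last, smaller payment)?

108 months

Monthly rate r = 18.9%/12 = 1.575% = 0.01575.
While 5% of the post-interest balance exceeds €20.00, each month B ← (B·(1+r))·(1 − 0.05), i.e. B shrinks by the factor (1+r)·0.95 = 0.96496.
This holds for months 1–84. Entering month 85 the balance is €386.17; 5% of the post-interest balance is now below €20.00, so the flat €20.00 minimum applies from here.
From month 85 a fixed €20.00 at rate r clears €386.17 in 24 more payments. Total: 84 + 24 = 108 months.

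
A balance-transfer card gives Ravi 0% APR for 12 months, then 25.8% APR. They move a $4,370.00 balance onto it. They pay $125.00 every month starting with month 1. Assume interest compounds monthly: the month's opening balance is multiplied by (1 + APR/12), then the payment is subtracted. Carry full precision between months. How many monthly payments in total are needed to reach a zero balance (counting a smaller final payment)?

Promo months 1–12 at r₀ = 0%/12 = 0; months 13+ at r₁ = 25.8%/12 = 0.0215.
After month 12 (no interest yet): B = $4,370.00 − 12·$125.00 = $2,870.00.
Then at r₁ with $125.00/mo: n₂ = −ln(1 − r₁·B/P)/ln(1+r₁) ≈ 31.99 → 32 more payments.

44 payments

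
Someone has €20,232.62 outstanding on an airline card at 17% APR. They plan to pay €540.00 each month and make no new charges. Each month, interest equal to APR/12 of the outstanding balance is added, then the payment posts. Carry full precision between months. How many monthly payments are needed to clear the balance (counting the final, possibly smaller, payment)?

Monthly rate r = 17%/12 = 1.41667% = 0.0141667.
Recurrence: B ← B·(1+r) − €540.00.
Month 1: interest €286.63; balance after payment €19,979.25.
Month 2: interest €283.04; balance after payment €19,722.29.
Closed form: n = −ln(1 − rB₀/P)/ln(1+r) = −ln(0.46921)/ln(1.01417) ≈ 53.793, so the balance reaches zero during payment 54.

54 months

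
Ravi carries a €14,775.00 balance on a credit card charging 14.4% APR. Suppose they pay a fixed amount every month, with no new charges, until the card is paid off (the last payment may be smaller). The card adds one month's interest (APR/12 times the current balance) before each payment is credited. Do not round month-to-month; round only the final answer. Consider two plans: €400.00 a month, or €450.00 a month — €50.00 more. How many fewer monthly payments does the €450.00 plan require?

8 fewer payments

Monthly rate r = 14.4%/12 = 1.2% = 0.012.
At €400.00/mo: n = ⌈−ln(1 − rB₀/P)/ln(1+r)⌉ = 50 payments (last €38.40); total interest = total paid − €14,775.00 = €4,863.40.
At €450.00/mo: 42 payments (last €445.32); total interest €4,120.32.
Payments saved = 50 − 42 = 8.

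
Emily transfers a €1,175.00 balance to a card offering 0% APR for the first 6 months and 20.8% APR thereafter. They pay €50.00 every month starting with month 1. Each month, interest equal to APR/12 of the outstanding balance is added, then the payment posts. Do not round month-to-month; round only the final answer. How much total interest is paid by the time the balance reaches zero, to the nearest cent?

€176.66

Promo months 1–6 at r₀ = 0%/12 = 0; months 7+ at r₁ = 20.8%/12 = 0.0173333.
After month 6 (no interest yet): B = €1,175.00 − 6·€50.00 = €875.00.
Then at r₁ with €50.00/mo: n₂ = −ln(1 − r₁·B/P)/ln(1+r₁) ≈ 21.03 → 22 more payments.
Total paid = 27·€50.00 + €1.66 = €1,351.66; interest = €1,351.66 − €1,175.00 = €176.66.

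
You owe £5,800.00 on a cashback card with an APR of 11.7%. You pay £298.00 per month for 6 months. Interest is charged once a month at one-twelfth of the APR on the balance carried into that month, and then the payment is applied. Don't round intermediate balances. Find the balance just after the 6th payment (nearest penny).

Monthly rate r = 11.7%/12 = 0.975% = 0.00975.
Each month: B ← B·(1+r) − £298.00.
Month 1: interest £56.55; balance after payment £5,558.55.
Month 2: interest £54.20; balance after payment £5,314.75.
Month 3: interest £51.82; balance after payment £5,068.56.
Month 4: interest £49.42; balance after payment £4,819.98.
Month 5: interest £46.99; balance after payment £4,568.98.
Month 6: interest £44.55; balance after payment £4,315.53.

£4,315.53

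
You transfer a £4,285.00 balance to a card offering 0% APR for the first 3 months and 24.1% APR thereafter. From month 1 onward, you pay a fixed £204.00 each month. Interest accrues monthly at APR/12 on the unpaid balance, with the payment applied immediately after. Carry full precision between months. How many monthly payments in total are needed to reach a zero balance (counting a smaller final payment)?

Promo months 1–3 at r₀ = 0%/12 = 0; months 4+ at r₁ = 24.1%/12 = 0.0200833.
After month 3 (no interest yet): B = £4,285.00 − 3·£204.00 = £3,673.00.
Then at r₁ with £204.00/mo: n₂ = −ln(1 − r₁·B/P)/ln(1+r₁) ≈ 22.57 → 23 more payments.

26 payments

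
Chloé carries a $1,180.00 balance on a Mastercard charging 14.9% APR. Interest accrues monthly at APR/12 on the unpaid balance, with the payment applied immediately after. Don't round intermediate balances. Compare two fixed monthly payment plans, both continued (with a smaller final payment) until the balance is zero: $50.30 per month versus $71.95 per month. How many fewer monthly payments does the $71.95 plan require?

9 fewer payments

Monthly rate r = 14.9%/12 = 1.24167% = 0.0124167.
At $50.30/mo: n = ⌈−ln(1 − rB₀/P)/ln(1+r)⌉ = 28 payments (last $45.34); total interest = total paid − $1,180.00 = $223.44.
At $71.95/mo: 19 payments (last $32.62); total interest $147.72.
Payments saved = 28 − 19 = 9.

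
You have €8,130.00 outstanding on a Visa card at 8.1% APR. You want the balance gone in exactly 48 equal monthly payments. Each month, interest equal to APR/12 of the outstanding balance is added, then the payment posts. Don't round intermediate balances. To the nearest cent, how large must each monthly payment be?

Monthly rate r = 8.1%/12 = 0.675% = 0.00675.
Level-payment amortization: P = B₀·r / (1 − (1+r)^(−n)) = 8130.00·0.00675 / (1 − 1.00675^(−48)).
Denominator 1 − (1+r)^(−48) = 0.275961996.
P = 54.8775 / 0.275961996 ≈ 198.86.

€198.86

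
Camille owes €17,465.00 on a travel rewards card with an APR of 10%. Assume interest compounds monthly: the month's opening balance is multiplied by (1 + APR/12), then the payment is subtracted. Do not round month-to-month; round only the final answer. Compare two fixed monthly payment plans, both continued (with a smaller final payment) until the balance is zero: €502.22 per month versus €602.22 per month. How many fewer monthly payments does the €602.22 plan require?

Monthly rate r = 10%/12 = 0.833333% = 0.00833333.
At €502.22/mo: n = ⌈−ln(1 − rB₀/P)/ln(1+r)⌉ = 42 payments (last €118.57); total interest = total paid − €17,465.00 = €3,244.59.
At €602.22/mo: 34 payments (last €202.52); total interest €2,610.78.
Payments saved = 42 − 34 = 8.

8 fewer payments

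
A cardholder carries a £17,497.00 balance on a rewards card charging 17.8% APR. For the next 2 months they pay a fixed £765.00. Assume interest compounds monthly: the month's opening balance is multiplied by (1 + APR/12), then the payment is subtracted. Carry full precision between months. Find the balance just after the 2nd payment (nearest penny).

£16,478.58

Monthly rate r = 17.8%/12 = 1.48333% = 0.0148333.
Each month: B ← B·(1+r) − £765.00.
Month 1: interest £259.54; balance after payment £16,991.54.
Month 2: interest £252.04; balance after payment £16,478.58.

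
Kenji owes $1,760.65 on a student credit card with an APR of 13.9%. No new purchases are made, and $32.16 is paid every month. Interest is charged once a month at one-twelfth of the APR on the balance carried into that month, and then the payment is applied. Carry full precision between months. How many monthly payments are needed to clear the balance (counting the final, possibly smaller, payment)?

88 months

Monthly rate r = 13.9%/12 = 1.15833% = 0.0115833.
Recurrence: B ← B·(1+r) − $32.16.
Month 1: interest $20.39; balance after payment $1,748.88.
Month 2: interest $20.26; balance after payment $1,736.98.
Closed form: n = −ln(1 − rB₀/P)/ln(1+r) = −ln(0.36585)/ln(1.01158) ≈ 87.310, so the balance reaches zero during payment 88.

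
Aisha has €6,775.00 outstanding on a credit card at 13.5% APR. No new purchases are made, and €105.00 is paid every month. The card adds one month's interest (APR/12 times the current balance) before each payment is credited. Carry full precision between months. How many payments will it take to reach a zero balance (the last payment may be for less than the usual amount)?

Monthly rate r = 13.5%/12 = 1.125% = 0.01125.
Recurrence: B ← B·(1+r) − €105.00.
Month 1: interest €76.22; balance after payment €6,746.22.
Month 2: interest €75.89; balance after payment €6,717.11.
Closed form: n = −ln(1 − rB₀/P)/ln(1+r) = −ln(0.27411)/ln(1.01125) ≈ 115.689, so the balance reaches zero during payment 116.

116 payments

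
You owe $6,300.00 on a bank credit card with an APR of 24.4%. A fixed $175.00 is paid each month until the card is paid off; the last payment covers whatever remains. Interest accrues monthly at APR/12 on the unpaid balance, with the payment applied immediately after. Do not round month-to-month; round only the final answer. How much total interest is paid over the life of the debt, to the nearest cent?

Monthly rate r = 24.4%/12 = 2.03333% = 0.0203333.
Payoff takes n = ⌈−ln(1 − rB₀/P)/ln(1+r)⌉ = ⌈65.415⌉ = 66 payments; the last is $73.10.
Total paid = 65·$175.00 + $73.10 = $11,448.10.
Total interest = total paid − principal = $11,448.10 − $6,300.00 = $5,148.10.

$5,148.10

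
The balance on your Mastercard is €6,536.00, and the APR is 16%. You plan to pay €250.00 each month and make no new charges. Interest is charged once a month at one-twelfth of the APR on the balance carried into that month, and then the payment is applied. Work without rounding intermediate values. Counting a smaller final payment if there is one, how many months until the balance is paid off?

Monthly rate r = 16%/12 = 1.33333% = 0.0133333.
Recurrence: B ← B·(1+r) − €250.00.
Month 1: interest €87.15; balance after payment €6,373.15.
Month 2: interest €84.98; balance after payment €6,208.12.
Closed form: n = −ln(1 − rB₀/P)/ln(1+r) = −ln(0.65141)/ln(1.01333) ≈ 32.360, so the balance reaches zero during payment 33.

33 months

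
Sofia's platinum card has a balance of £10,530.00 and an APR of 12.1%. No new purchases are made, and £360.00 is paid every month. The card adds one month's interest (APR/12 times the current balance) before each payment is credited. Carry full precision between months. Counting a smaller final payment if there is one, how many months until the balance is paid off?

35 months

Monthly rate r = 12.1%/12 = 1.00833% = 0.0100833.
Recurrence: B ← B·(1+r) − £360.00.
Month 1: interest £106.18; balance after payment £10,276.18.
Month 2: interest £103.62; balance after payment £10,019.80.
Closed form: n = −ln(1 − rB₀/P)/ln(1+r) = −ln(0.70506)/ln(1.01008) ≈ 34.833, so the balance reaches zero during payment 35.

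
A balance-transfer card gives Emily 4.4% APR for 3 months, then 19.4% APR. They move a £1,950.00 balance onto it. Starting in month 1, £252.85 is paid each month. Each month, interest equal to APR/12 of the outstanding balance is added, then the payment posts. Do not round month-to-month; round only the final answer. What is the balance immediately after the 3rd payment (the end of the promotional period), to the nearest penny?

Promo months 1–3 at r₀ = 4.4%/12 = 0.00366667; months 4+ at r₁ = 19.4%/12 = 0.0161667.
After month 3: iterate B ← B·(1+r₀) − £252.85 for 3 months → £1,210.19.

£1,210.19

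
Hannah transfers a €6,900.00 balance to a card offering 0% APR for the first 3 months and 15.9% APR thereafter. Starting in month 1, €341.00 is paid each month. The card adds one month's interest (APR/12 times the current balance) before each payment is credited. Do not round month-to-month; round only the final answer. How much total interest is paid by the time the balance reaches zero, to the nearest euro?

Promo months 1–3 at r₀ = 0%/12 = 0; months 4+ at r₁ = 15.9%/12 = 0.01325.
After month 3 (no interest yet): B = €6,900.00 − 3·€341.00 = €5,877.00.
Then at r₁ with €341.00/mo: n₂ = −ln(1 − r₁·B/P)/ln(1+r₁) ≈ 19.69 → 20 more payments.
Total paid = 22·€341.00 + €237.22 = €7,739.22; interest = €7,739.22 − €6,900.00 = €839.22.

€839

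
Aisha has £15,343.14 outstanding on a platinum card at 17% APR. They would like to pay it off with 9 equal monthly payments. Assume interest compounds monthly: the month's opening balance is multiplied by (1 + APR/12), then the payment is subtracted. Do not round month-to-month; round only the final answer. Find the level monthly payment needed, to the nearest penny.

Monthly rate r = 17%/12 = 1.41667% = 0.0141667.
Level-payment amortization: P = B₀·r / (1 − (1+r)^(−n)) = 15343.14·0.0141667 / (1 − 1.01417^(−9)).
Denominator 1 − (1+r)^(−9) = 0.118918646.
P = 217.361 / 0.118918646 ≈ 1827.81.

£1,827.81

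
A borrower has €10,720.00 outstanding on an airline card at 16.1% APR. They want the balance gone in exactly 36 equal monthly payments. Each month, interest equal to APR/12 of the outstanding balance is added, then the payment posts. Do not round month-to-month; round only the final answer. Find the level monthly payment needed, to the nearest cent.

Monthly rate r = 16.1%/12 = 1.34167% = 0.0134167.
Level-payment amortization: P = B₀·r / (1 − (1+r)^(−n)) = 10720.00·0.0134167 / (1 − 1.01342^(−36)).
Denominator 1 − (1+r)^(−36) = 0.381085763.
P = 143.827 / 0.381085763 ≈ 377.41.

€377.41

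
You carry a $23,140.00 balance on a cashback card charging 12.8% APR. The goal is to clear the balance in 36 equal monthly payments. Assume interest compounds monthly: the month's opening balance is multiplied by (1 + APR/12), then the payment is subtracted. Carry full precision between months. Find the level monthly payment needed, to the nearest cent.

$777.45

Monthly rate r = 12.8%/12 = 1.06667% = 0.0106667.
Level-payment amortization: P = B₀·r / (1 − (1+r)^(−n)) = 23140.00·0.0106667 / (1 − 1.01067^(−36)).
Denominator 1 − (1+r)^(−36) = 0.317482047.
P = 246.827 / 0.317482047 ≈ 777.45.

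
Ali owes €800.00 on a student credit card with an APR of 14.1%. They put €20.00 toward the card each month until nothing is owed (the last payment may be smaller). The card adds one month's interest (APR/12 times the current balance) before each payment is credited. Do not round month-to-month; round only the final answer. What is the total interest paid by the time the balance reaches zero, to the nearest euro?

€287

Monthly rate r = 14.1%/12 = 1.175% = 0.01175.
Payoff takes n = ⌈−ln(1 − rB₀/P)/ln(1+r)⌉ = ⌈54.349⌉ = 55 payments; the last is €7.01.
Total paid = 54·€20.00 + €7.01 = €1,087.01.
Total interest = total paid − principal = €1,087.01 − €800.00 = €287.01.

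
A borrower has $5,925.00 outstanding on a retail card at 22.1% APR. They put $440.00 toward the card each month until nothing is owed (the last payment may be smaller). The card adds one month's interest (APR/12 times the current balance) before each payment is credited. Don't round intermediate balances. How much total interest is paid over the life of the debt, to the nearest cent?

Monthly rate r = 22.1%/12 = 1.84167% = 0.0184167.
Payoff takes n = ⌈−ln(1 − rB₀/P)/ln(1+r)⌉ = ⌈15.618⌉ = 16 payments; the last is $272.87.
Total paid = 15·$440.00 + $272.87 = $6,872.87.
Total interest = total paid − principal = $6,872.87 − $5,925.00 = $947.87.

$947.87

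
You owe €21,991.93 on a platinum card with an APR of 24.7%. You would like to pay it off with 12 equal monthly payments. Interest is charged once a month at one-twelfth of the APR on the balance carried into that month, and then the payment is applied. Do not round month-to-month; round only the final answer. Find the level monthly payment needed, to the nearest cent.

Monthly rate r = 24.7%/12 = 2.05833% = 0.0205833.
Level-payment amortization: P = B₀·r / (1 − (1+r)^(−n)) = 21991.93·0.0205833 / (1 − 1.02058^(−12)).
Denominator 1 − (1+r)^(−12) = 0.21689799.
P = 452.667 / 0.21689799 ≈ 2087.01.

€2,087.01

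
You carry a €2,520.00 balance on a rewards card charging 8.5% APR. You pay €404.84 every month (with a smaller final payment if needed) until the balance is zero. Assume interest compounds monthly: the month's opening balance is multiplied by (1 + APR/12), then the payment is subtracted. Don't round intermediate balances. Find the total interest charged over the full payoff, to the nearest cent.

Monthly rate r = 8.5%/12 = 0.708333% = 0.00708333.
Payoff takes n = ⌈−ln(1 − rB₀/P)/ln(1+r)⌉ = ⌈6.389⌉ = 7 payments; the last is €157.66.
Total paid = 6·€404.84 + €157.66 = €2,586.70.
Total interest = total paid − principal = €2,586.70 − €2,520.00 = €66.70.

€66.70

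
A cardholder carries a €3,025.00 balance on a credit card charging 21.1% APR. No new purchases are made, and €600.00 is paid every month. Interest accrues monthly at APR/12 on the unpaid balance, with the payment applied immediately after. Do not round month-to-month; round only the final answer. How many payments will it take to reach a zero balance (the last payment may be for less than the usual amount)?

Monthly rate r = 21.1%/12 = 1.75833% = 0.0175833.
Recurrence: B ← B·(1+r) − €600.00.
Month 1: interest €53.19; balance after payment €2,478.19.
Month 2: interest €43.57; balance after payment €1,921.76.
Month 3: interest €33.79; balance after payment €1,355.56.
Month 4: interest €23.84; balance after payment €779.39.
Month 5: interest €13.70; balance after payment €193.09.
Month 6: interest €3.40; balance after payment €0.00.

6 months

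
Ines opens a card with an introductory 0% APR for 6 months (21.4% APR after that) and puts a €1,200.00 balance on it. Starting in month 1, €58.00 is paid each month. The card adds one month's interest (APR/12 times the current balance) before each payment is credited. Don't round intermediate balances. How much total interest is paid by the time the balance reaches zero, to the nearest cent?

Promo months 1–6 at r₀ = 0%/12 = 0; months 7+ at r₁ = 21.4%/12 = 0.0178333.
After month 6 (no interest yet): B = €1,200.00 − 6·€58.00 = €852.00.
Then at r₁ with €58.00/mo: n₂ = −ln(1 − r₁·B/P)/ln(1+r₁) ≈ 17.18 → 18 more payments.
Total paid = 23·€58.00 + €10.81 = €1,344.81; interest = €1,344.81 − €1,200.00 = €144.81.

€144.81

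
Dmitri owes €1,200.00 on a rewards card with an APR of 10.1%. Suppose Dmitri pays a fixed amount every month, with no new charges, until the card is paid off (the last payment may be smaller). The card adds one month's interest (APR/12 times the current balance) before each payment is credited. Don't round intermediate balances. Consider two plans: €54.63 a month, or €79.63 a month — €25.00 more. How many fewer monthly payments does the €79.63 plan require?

Monthly rate r = 10.1%/12 = 0.841667% = 0.00841667.
At €54.63/mo: n = ⌈−ln(1 − rB₀/P)/ln(1+r)⌉ = 25 payments (last €21.34); total interest = total paid − €1,200.00 = €132.46.
At €79.63/mo: 17 payments (last €14.58); total interest €88.66.
Payments saved = 25 − 17 = 8.

8 fewer payments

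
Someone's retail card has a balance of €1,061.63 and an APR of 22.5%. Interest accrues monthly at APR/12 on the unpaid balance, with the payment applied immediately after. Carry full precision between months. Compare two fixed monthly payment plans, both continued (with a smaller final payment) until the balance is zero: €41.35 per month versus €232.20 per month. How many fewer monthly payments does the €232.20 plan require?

Monthly rate r = 22.5%/12 = 1.875% = 0.01875.
At €41.35/mo: n = ⌈−ln(1 − rB₀/P)/ln(1+r)⌉ = 36 payments (last €14.41); total interest = total paid − €1,061.63 = €400.03.
At €232.20/mo: 5 payments (last €191.80); total interest €58.97.
Payments saved = 36 − 5 = 31.

31 fewer payments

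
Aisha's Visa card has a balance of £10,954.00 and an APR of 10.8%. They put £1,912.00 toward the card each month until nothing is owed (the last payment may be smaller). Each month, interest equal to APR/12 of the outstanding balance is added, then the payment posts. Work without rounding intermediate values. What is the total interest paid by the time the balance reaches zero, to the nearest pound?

£344

Monthly rate r = 10.8%/12 = 0.9% = 0.009.
Payoff takes n = ⌈−ln(1 − rB₀/P)/ln(1+r)⌉ = ⌈5.908⌉ = 6 payments; the last is £1,737.75.
Total paid = 5·£1,912.00 + £1,737.75 = £11,297.75.
Total interest = total paid − principal = £11,297.75 − £10,954.00 = £343.75.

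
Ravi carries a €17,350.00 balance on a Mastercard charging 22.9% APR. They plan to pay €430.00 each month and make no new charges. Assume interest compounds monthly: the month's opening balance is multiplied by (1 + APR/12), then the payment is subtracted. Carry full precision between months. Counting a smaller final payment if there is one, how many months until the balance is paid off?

Monthly rate r = 22.9%/12 = 1.90833% = 0.0190833.
Recurrence: B ← B·(1+r) − €430.00.
Month 1: interest €331.10; balance after payment €17,251.10.
Month 2: interest €329.21; balance after payment €17,150.30.
Closed form: n = −ln(1 − rB₀/P)/ln(1+r) = −ln(0.23001)/ln(1.01908) ≈ 77.744, so the balance reaches zero during payment 78.

78 payments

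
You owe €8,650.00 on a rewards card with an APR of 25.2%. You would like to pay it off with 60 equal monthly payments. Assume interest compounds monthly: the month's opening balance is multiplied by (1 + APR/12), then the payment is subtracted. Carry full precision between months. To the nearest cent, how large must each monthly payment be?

€254.90

Monthly rate r = 25.2%/12 = 2.1% = 0.021.
Level-payment amortization: P = B₀·r / (1 − (1+r)^(−n)) = 8650.00·0.021 / (1 − 1.021^(−60)).
Denominator 1 − (1+r)^(−60) = 0.712620705.
P = 181.65 / 0.712620705 ≈ 254.90.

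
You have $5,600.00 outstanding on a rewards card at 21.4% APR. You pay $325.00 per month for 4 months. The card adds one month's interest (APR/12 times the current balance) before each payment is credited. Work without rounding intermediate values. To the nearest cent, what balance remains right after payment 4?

Monthly rate r = 21.4%/12 = 1.78333% = 0.0178333.
Each month: B ← B·(1+r) − $325.00.
Month 1: interest $99.87; balance after payment $5,374.87.
Month 2: interest $95.85; balance after payment $5,145.72.
Month 3: interest $91.77; balance after payment $4,912.48.
Month 4: interest $87.61; balance after payment $4,675.09.

$4,675.09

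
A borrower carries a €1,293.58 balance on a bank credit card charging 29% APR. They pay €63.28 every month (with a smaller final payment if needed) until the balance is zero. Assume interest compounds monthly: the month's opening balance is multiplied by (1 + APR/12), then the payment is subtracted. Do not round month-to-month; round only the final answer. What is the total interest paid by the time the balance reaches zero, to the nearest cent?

Monthly rate r = 29%/12 = 2.41667% = 0.0241667.
Payoff takes n = ⌈−ln(1 − rB₀/P)/ln(1+r)⌉ = ⌈28.529⌉ = 29 payments; the last is €33.67.
Total paid = 28·€63.28 + €33.67 = €1,805.51.
Total interest = total paid − principal = €1,805.51 − €1,293.58 = €511.93.

€511.93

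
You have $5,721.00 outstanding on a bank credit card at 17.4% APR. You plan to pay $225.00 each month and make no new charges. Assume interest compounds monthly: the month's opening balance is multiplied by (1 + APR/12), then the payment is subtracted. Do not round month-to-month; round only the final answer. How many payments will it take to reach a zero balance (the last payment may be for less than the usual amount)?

Monthly rate r = 17.4%/12 = 1.45% = 0.0145.
Recurrence: B ← B·(1+r) − $225.00.
Month 1: interest $82.95; balance after payment $5,578.95.
Month 2: interest $80.89; balance after payment $5,434.85.
Closed form: n = −ln(1 − rB₀/P)/ln(1+r) = −ln(0.63131)/ln(1.0145) ≈ 31.950, so the balance reaches zero during payment 32.

32 payments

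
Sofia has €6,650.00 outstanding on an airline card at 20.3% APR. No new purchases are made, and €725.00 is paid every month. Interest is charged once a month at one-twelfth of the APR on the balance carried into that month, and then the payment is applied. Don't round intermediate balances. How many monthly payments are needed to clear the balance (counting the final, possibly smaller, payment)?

11 months

Monthly rate r = 20.3%/12 = 1.69167% = 0.0169167.
Recurrence: B ← B·(1+r) − €725.00.
Month 1: interest €112.50; balance after payment €6,037.50.
Month 2: interest €102.13; balance after payment €5,414.63.
Closed form: n = −ln(1 − rB₀/P)/ln(1+r) = −ln(0.84483)/ln(1.01692) ≈ 10.052, so the balance reaches zero during payment 11.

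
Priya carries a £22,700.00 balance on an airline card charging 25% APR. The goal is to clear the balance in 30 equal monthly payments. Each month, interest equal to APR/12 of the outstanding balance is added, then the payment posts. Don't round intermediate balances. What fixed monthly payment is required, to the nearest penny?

£1,025.20

Monthly rate r = 25%/12 = 2.08333% = 0.0208333.
Level-payment amortization: P = B₀·r / (1 − (1+r)^(−n)) = 22700.00·0.0208333 / (1 − 1.02083^(−30)).
Denominator 1 − (1+r)^(−30) = 0.461290393.
P = 472.917 / 0.461290393 ≈ 1025.20.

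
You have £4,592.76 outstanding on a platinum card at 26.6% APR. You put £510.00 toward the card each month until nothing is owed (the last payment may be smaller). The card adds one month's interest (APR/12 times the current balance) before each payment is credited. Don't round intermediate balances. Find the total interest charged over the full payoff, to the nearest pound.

Monthly rate r = 26.6%/12 = 2.21667% = 0.0221667.
Payoff takes n = ⌈−ln(1 − rB₀/P)/ln(1+r)⌉ = ⌈10.156⌉ = 11 payments; the last is £80.36.
Total paid = 10·£510.00 + £80.36 = £5,180.36.
Total interest = total paid − principal = £5,180.36 − £4,592.76 = £587.60.

£588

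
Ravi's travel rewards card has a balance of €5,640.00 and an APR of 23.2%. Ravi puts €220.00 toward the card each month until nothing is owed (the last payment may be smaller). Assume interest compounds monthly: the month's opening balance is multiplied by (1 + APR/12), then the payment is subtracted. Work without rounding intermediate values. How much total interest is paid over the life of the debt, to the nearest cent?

Monthly rate r = 23.2%/12 = 1.93333% = 0.0193333.
Payoff takes n = ⌈−ln(1 − rB₀/P)/ln(1+r)⌉ = ⌈35.744⌉ = 36 payments; the last is €164.11.
Total paid = 35·€220.00 + €164.11 = €7,864.11.
Total interest = total paid − principal = €7,864.11 − €5,640.00 = €2,224.11.

€2,224.11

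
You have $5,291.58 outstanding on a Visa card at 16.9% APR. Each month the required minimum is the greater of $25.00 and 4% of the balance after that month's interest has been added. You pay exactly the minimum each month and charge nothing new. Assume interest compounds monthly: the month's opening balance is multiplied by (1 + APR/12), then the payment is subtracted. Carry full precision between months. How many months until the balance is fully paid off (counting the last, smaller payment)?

Monthly rate r = 16.9%/12 = 1.40833% = 0.0140833.
While 4% of the post-interest balance exceeds $25.00, each month B ← (B·(1+r))·(1 − 0.04), i.e. B shrinks by the factor (1+r)·0.96 = 0.97352.
This holds for months 1–81. Entering month 82 the balance is $601.89; 4% of the post-interest balance is now below $25.00, so the flat $25.00 minimum applies from here.
From month 82 a fixed $25.00 at rate r clears $601.89 in 30 more payments. Total: 81 + 30 = 111 months.

111 months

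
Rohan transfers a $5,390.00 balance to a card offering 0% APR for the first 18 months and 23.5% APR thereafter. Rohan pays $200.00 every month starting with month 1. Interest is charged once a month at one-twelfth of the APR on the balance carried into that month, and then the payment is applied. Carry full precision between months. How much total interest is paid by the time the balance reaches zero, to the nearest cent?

Promo months 1–18 at r₀ = 0%/12 = 0; months 19+ at r₁ = 23.5%/12 = 0.0195833.
After month 18 (no interest yet): B = $5,390.00 − 18·$200.00 = $1,790.00.
Then at r₁ with $200.00/mo: n₂ = −ln(1 − r₁·B/P)/ln(1+r₁) ≈ 9.94 → 10 more payments.
Total paid = 27·$200.00 + $187.33 = $5,587.33; interest = $5,587.33 − $5,390.00 = $197.33.

$197.33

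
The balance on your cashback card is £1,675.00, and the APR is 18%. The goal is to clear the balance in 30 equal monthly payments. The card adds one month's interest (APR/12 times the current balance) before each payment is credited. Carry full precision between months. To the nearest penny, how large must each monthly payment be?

Monthly rate r = 18%/12 = 1.5% = 0.015.
Level-payment amortization: P = B₀·r / (1 − (1+r)^(−n)) = 1675.00·0.015 / (1 − 1.015^(−30)).
Denominator 1 − (1+r)^(−30) = 0.36023757.
P = 25.125 / 0.36023757 ≈ 69.75.

£69.75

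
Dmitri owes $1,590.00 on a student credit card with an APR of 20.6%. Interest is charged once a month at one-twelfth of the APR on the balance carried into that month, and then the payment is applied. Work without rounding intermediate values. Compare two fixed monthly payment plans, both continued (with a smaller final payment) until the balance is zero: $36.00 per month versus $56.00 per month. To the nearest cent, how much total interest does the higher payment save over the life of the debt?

$803.85

Monthly rate r = 20.6%/12 = 1.71667% = 0.0171667.
At $36.00/mo: n = ⌈−ln(1 − rB₀/P)/ln(1+r)⌉ = 84 payments (last $14.62); total interest = total paid − $1,590.00 = $1,412.62.
At $56.00/mo: 40 payments (last $14.77); total interest $608.77.
Interest saved = $1,412.62 − $608.77 = $803.85.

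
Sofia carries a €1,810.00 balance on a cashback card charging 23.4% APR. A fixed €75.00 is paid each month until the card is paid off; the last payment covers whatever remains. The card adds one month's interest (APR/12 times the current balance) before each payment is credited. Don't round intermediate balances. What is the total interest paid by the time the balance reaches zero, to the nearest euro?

Monthly rate r = 23.4%/12 = 1.95% = 0.0195.
Payoff takes n = ⌈−ln(1 − rB₀/P)/ln(1+r)⌉ = ⌈32.933⌉ = 33 payments; the last is €70.01.
Total paid = 32·€75.00 + €70.01 = €2,470.01.
Total interest = total paid − principal = €2,470.01 − €1,810.00 = €660.01.

€660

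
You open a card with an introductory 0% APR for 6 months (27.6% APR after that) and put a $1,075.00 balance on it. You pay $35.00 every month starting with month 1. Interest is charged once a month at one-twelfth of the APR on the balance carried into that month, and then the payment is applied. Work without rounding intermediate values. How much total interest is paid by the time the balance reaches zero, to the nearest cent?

Promo months 1–6 at r₀ = 0%/12 = 0; months 7+ at r₁ = 27.6%/12 = 0.023.
After month 6 (no interest yet): B = $1,075.00 − 6·$35.00 = $865.00.
Then at r₁ with $35.00/mo: n₂ = −ln(1 − r₁·B/P)/ln(1+r₁) ≈ 36.95 → 37 more payments.
Total paid = 42·$35.00 + $33.42 = $1,503.42; interest = $1,503.42 − $1,075.00 = $428.42.

$428.42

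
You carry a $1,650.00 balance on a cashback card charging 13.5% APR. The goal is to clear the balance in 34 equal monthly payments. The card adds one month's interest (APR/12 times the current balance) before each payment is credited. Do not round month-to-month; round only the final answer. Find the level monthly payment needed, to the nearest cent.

$58.67

Monthly rate r = 13.5%/12 = 1.125% = 0.01125.
Level-payment amortization: P = B₀·r / (1 − (1+r)^(−n)) = 1650.00·0.01125 / (1 − 1.01125^(−34)).
Denominator 1 − (1+r)^(−34) = 0.316387771.
P = 18.5625 / 0.316387771 ≈ 58.67.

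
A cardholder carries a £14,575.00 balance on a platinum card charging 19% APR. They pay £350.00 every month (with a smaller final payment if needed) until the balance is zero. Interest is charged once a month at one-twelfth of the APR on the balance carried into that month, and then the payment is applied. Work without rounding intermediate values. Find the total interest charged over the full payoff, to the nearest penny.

£9,418.48

Monthly rate r = 19%/12 = 1.58333% = 0.0158333.
Payoff takes n = ⌈−ln(1 − rB₀/P)/ln(1+r)⌉ = ⌈68.551⌉ = 69 payments; the last is £193.48.
Total paid = 68·£350.00 + £193.48 = £23,993.48.
Total interest = total paid − principal = £23,993.48 − £14,575.00 = £9,418.48.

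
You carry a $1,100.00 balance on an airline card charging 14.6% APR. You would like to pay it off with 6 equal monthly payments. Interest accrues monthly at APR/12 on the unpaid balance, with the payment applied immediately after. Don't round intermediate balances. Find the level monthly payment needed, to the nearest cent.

$191.22

Monthly rate r = 14.6%/12 = 1.21667% = 0.0121667.
Level-payment amortization: P = B₀·r / (1 − (1+r)^(−n)) = 1100.00·0.0121667 / (1 − 1.01217^(−6)).
Denominator 1 − (1+r)^(−6) = 0.0699895777.
P = 13.3833 / 0.0699895777 ≈ 191.22.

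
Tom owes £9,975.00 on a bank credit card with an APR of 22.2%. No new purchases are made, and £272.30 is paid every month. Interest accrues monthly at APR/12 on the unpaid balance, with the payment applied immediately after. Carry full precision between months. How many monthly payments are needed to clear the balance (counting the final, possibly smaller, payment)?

62 payments

Monthly rate r = 22.2%/12 = 1.85% = 0.0185.
Recurrence: B ← B·(1+r) − £272.30.
Month 1: interest £184.54; balance after payment £9,887.24.
Month 2: interest £182.91; balance after payment £9,797.85.
Closed form: n = −ln(1 − rB₀/P)/ln(1+r) = −ln(0.3223)/ln(1.0185) ≈ 61.768, so the balance reaches zero during payment 62.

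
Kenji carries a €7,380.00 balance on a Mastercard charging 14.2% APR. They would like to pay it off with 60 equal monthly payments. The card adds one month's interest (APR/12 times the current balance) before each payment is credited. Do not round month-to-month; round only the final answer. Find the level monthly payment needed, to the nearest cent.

Monthly rate r = 14.2%/12 = 1.18333% = 0.0118333.
Level-payment amortization: P = B₀·r / (1 − (1+r)^(−n)) = 7380.00·0.0118333 / (1 − 1.01183^(−60)).
Denominator 1 − (1+r)^(−60) = 0.506302361.
P = 87.33 / 0.506302361 ≈ 172.49.

€172.49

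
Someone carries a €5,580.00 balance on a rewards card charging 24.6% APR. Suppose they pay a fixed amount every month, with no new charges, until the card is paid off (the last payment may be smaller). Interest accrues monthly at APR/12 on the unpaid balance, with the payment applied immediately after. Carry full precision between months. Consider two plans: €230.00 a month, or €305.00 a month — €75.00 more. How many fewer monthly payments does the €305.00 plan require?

Monthly rate r = 24.6%/12 = 2.05% = 0.0205.
At €230.00/mo: n = ⌈−ln(1 − rB₀/P)/ln(1+r)⌉ = 34 payments (last €206.47); total interest = total paid − €5,580.00 = €2,216.47.
At €305.00/mo: 24 payments (last €50.78); total interest €1,485.78.
Payments saved = 34 − 24 = 10.

10 fewer payments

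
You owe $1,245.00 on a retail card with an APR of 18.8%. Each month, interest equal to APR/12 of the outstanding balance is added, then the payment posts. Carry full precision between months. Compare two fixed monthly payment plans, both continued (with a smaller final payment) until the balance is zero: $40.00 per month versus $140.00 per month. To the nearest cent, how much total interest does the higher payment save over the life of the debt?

Monthly rate r = 18.8%/12 = 1.56667% = 0.0156667.
At $40.00/mo: n = ⌈−ln(1 − rB₀/P)/ln(1+r)⌉ = 44 payments (last $0.66); total interest = total paid − $1,245.00 = $475.66.
At $140.00/mo: 10 payments (last $91.45); total interest $106.45.
Interest saved = $475.66 − $106.45 = $369.21.

$369.21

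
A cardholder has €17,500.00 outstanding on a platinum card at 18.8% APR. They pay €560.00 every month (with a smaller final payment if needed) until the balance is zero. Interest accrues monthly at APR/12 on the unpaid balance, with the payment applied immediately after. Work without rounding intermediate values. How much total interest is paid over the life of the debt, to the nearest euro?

€6,728

Monthly rate r = 18.8%/12 = 1.56667% = 0.0156667.
Payoff takes n = ⌈−ln(1 − rB₀/P)/ln(1+r)⌉ = ⌈43.263⌉ = 44 payments; the last is €147.96.
Total paid = 43·€560.00 + €147.96 = €24,227.96.
Total interest = total paid − principal = €24,227.96 − €17,500.00 = €6,727.96.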